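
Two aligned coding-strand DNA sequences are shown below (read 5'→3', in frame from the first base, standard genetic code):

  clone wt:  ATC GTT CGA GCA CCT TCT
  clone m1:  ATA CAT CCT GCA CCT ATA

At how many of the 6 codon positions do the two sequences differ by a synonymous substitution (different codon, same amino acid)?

1

Codon 1: ATC Ile / ATA Ile — synonymous.
Codon 2: GTT Val / CAT His — nonsynonymous.
Codon 3: CGA Arg / CCT Pro — nonsynonymous.
Codon 4: GCA Ala / GCA Ala — identical.
Codon 5: CCT Pro / CCT Pro — identical.
Codon 6: TCT Ser / ATA Ile — nonsynonymous.
Synonymous differences: 1.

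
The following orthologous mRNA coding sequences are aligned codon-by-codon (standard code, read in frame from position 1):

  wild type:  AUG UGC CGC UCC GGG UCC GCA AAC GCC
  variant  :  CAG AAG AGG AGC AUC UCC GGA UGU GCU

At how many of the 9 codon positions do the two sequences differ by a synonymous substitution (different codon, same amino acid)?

3

Codon 1: AUG Met / CAG Gln — nonsynonymous.
Codon 2: UGC Cys / AAG Lys — nonsynonymous.
Codon 3: CGC Arg / AGG Arg — synonymous.
Codon 4: UCC Ser / AGC Ser — synonymous.
Codon 5: GGG Gly / AUC Ile — nonsynonymous.
Codon 6: UCC Ser / UCC Ser — identical.
Codon 7: GCA Ala / GGA Gly — nonsynonymous.
Codon 8: AAC Asn / UGU Cys — nonsynonymous.
Codon 9: GCC Ala / GCU Ala — synonymous.
Synonymous differences: 3.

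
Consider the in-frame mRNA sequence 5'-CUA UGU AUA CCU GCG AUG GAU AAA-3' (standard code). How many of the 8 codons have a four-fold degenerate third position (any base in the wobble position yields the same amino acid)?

Codon 1 CUA (Leu): third position 4-fold.
Codon 2 UGU (Cys): third position 2-fold.
Codon 3 AUA (Ile): third position 3-fold.
Codon 4 CCU (Pro): third position 4-fold.
Codon 5 GCG (Ala): third position 4-fold.
Codon 6 AUG (Met): third position 1-fold.
Codon 7 GAU (Asp): third position 2-fold.
Codon 8 AAA (Lys): third position 2-fold.
Four-fold degenerate third positions: 3.

3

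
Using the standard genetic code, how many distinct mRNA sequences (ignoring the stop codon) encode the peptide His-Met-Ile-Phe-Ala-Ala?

192

His: 2 codons.
Met: 1 codon.
Ile: 3 codons.
Phe: 2 codons.
Ala: 4 codons.
Ala: 4 codons.
2 × 1 × 3 × 2 × 4 × 4 = 192.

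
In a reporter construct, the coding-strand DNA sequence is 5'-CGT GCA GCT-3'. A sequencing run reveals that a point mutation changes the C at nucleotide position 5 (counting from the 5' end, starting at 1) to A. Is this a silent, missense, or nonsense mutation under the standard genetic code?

missense

Position 5 falls in codon 2: GCA → Ala.
After the substitution the codon is GAA → Glu.
Ala ≠ Glu, so this is a missense mutation.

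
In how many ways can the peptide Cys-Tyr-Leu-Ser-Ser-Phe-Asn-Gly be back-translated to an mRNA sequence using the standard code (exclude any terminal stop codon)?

Cys: 2 codons.
Tyr: 2 codons.
Leu: 6 codons.
Ser: 6 codons.
Ser: 6 codons.
Phe: 2 codons.
Asn: 2 codons.
Gly: 4 codons.
2 × 2 × 6 × 6 × 6 × 2 × 2 × 4 = 13824.

13824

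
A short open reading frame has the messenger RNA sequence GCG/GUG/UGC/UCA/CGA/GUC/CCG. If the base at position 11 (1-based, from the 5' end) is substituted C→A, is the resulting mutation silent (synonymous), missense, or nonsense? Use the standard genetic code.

nonsense

Position 11 falls in codon 4: UCA → Ser.
After the substitution the codon is UAA → Stop.
The new codon is a stop codon, so this is a nonsense mutation.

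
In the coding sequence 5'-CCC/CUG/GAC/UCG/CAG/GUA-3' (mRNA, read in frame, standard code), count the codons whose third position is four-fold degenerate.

Codon 1 CCC (Pro): third position 4-fold.
Codon 2 CUG (Leu): third position 4-fold.
Codon 3 GAC (Asp): third position 2-fold.
Codon 4 UCG (Ser): third position 4-fold.
Codon 5 CAG (Gln): third position 2-fold.
Codon 6 GUA (Val): third position 4-fold.
Four-fold degenerate third positions: 4.

4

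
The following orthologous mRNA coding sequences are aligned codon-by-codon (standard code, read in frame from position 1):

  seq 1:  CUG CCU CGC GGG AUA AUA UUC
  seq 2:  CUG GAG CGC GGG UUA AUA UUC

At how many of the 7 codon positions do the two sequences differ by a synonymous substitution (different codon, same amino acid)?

0

Codon 1: CUG Leu / CUG Leu — identical.
Codon 2: CCU Pro / GAG Glu — nonsynonymous.
Codon 3: CGC Arg / CGC Arg — identical.
Codon 4: GGG Gly / GGG Gly — identical.
Codon 5: AUA Ile / UUA Leu — nonsynonymous.
Codon 6: AUA Ile / AUA Ile — identical.
Codon 7: UUC Phe / UUC Phe — identical.
Synonymous differences: 0.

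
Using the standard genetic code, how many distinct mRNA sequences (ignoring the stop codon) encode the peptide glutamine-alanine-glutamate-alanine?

64

Gln: 2 codons.
Ala: 4 codons.
Glu: 2 codons.
Ala: 4 codons.
2 × 4 × 2 × 4 = 64.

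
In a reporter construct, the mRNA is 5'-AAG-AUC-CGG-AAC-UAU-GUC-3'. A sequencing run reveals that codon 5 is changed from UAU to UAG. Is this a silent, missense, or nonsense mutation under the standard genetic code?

Position 15 falls in codon 5: UAU → Tyr.
After the substitution the codon is UAG → Stop.
The new codon is a stop codon, so this is a nonsense mutation.

nonsense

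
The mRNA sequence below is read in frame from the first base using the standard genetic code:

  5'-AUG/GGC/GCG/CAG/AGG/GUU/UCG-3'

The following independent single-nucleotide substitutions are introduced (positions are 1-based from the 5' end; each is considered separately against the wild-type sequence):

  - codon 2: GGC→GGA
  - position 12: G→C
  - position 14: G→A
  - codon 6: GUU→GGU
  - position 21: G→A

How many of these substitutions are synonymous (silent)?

Codon 2: GGC (Gly) → GGA (Gly) — synonymous.
Codon 4: CAG (Gln) → CAC (His) — missense.
Codon 5: AGG (Arg) → AAG (Lys) — missense.
Codon 6: GUU (Val) → GGU (Gly) — missense.
Codon 7: UCG (Ser) → UCA (Ser) — synonymous.
Synonymous: 2 of 5.

2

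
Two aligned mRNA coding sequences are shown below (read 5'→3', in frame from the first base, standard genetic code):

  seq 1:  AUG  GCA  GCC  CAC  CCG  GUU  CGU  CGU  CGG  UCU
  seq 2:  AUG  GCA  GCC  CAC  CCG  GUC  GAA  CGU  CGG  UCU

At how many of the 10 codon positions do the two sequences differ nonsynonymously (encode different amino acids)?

1

Codon 1: AUG Met / AUG Met — identical.
Codon 2: GCA Ala / GCA Ala — identical.
Codon 3: GCC Ala / GCC Ala — identical.
Codon 4: CAC His / CAC His — identical.
Codon 5: CCG Pro / CCG Pro — identical.
Codon 6: GUU Val / GUC Val — synonymous.
Codon 7: CGU Arg / GAA Glu — nonsynonymous.
Codon 8: CGU Arg / CGU Arg — identical.
Codon 9: CGG Arg / CGG Arg — identical.
Codon 10: UCU Ser / UCU Ser — identical.
Nonsynonymous differences: 1.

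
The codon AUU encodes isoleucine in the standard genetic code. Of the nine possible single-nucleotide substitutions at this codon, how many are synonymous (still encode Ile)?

2

Position 1: none → 0 synonymous.
Position 2: none → 0 synonymous.
Position 3: AUC, AUA → 2 synonymous.
Total: 0 + 0 + 2 = 2.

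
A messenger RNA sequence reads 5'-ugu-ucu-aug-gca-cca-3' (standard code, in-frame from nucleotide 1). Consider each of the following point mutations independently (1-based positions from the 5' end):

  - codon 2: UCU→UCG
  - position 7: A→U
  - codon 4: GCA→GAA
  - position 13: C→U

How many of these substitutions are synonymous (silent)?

Codon 2: UCU (Ser) → UCG (Ser) — synonymous.
Codon 3: AUG (Met) → UUG (Leu) — missense.
Codon 4: GCA (Ala) → GAA (Glu) — missense.
Codon 5: CCA (Pro) → UCA (Ser) — missense.
Synonymous: 1 of 4.

1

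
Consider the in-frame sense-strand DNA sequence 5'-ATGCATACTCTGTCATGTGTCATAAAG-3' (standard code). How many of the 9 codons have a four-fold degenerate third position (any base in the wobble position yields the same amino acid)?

4

Codon 1 ATG (Met): third position 1-fold.
Codon 2 CAT (His): third position 2-fold.
Codon 3 ACT (Thr): third position 4-fold.
Codon 4 CTG (Leu): third position 4-fold.
Codon 5 TCA (Ser): third position 4-fold.
Codon 6 TGT (Cys): third position 2-fold.
Codon 7 GTC (Val): third position 4-fold.
Codon 8 ATA (Ile): third position 3-fold.
Codon 9 AAG (Lys): third position 2-fold.
Four-fold degenerate third positions: 4.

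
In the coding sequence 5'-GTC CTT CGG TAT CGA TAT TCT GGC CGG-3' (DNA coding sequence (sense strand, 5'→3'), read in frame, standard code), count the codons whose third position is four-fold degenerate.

7

Codon 1 GTC (Val): third position 4-fold.
Codon 2 CTT (Leu): third position 4-fold.
Codon 3 CGG (Arg): third position 4-fold.
Codon 4 TAT (Tyr): third position 2-fold.
Codon 5 CGA (Arg): third position 4-fold.
Codon 6 TAT (Tyr): third position 2-fold.
Codon 7 TCT (Ser): third position 4-fold.
Codon 8 GGC (Gly): third position 4-fold.
Codon 9 CGG (Arg): third position 4-fold.
Four-fold degenerate third positions: 7.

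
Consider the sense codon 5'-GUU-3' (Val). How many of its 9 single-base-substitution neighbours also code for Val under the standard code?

Position 1: none → 0 synonymous.
Position 2: none → 0 synonymous.
Position 3: GUC, GUA, GUG → 3 synonymous.
Total: 0 + 0 + 3 = 3.

3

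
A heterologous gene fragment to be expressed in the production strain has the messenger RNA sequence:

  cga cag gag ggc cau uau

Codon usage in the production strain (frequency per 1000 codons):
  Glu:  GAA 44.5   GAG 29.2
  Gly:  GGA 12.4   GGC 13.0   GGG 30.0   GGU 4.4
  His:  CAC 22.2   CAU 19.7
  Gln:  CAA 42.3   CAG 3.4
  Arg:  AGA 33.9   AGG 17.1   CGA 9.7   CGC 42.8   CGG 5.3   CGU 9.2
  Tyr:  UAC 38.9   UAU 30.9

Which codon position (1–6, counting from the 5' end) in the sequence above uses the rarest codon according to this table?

2

Codon 1 CGA (Arg): 9.7 per 1000.
Codon 2 CAG (Gln): 3.4 per 1000.
Codon 3 GAG (Glu): 29.2 per 1000.
Codon 4 GGC (Gly): 13.0 per 1000.
Codon 5 CAU (His): 19.7 per 1000.
Codon 6 UAU (Tyr): 30.9 per 1000.
Lowest frequency is 3.4 at codon 2.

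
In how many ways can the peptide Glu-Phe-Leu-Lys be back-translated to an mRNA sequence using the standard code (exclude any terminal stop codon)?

Glu: 2 codons.
Phe: 2 codons.
Leu: 6 codons.
Lys: 2 codons.
2 × 2 × 6 × 2 = 48.

48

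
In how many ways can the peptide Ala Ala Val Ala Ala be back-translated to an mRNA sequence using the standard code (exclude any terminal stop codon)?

1024

Ala: 4 codons.
Ala: 4 codons.
Val: 4 codons.
Ala: 4 codons.
Ala: 4 codons.
4 × 4 × 4 × 4 × 4 = 1024.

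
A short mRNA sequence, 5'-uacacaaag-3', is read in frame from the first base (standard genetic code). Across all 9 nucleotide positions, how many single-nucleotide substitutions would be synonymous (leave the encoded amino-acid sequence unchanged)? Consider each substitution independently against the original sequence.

Codon 1 (UAC, Tyr): 1 synonymous substitution.
Codon 2 (ACA, Thr): 3 synonymous substitutions.
Codon 3 (AAG, Lys): 1 synonymous substitution.
Total: 1 + 3 + 1 = 5.

5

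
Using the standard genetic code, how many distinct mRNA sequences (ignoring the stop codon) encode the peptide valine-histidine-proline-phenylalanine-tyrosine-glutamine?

256

Val: 4 codons.
His: 2 codons.
Pro: 4 codons.
Phe: 2 codons.
Tyr: 2 codons.
Gln: 2 codons.
4 × 2 × 4 × 2 × 2 × 2 = 256.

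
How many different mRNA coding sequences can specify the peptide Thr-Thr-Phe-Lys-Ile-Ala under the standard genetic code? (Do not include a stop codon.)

768

Thr: 4 codons.
Thr: 4 codons.
Phe: 2 codons.
Lys: 2 codons.
Ile: 3 codons.
Ala: 4 codons.
4 × 4 × 2 × 2 × 3 × 4 = 768.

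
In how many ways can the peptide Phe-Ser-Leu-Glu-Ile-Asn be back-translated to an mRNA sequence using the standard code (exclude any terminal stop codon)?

Phe: 2 codons.
Ser: 6 codons.
Leu: 6 codons.
Glu: 2 codons.
Ile: 3 codons.
Asn: 2 codons.
2 × 6 × 6 × 2 × 3 × 2 = 864.

864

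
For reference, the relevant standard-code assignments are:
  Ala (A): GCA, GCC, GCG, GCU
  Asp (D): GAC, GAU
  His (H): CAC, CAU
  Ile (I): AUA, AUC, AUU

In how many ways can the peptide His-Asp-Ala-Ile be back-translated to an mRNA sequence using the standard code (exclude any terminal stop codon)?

His: 2 codons.
Asp: 2 codons.
Ala: 4 codons.
Ile: 3 codons.
2 × 2 × 4 × 3 = 48.

48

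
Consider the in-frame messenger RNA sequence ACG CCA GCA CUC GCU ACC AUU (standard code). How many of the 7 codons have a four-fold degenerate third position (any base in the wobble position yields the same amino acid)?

Codon 1 ACG (Thr): third position 4-fold.
Codon 2 CCA (Pro): third position 4-fold.
Codon 3 GCA (Ala): third position 4-fold.
Codon 4 CUC (Leu): third position 4-fold.
Codon 5 GCU (Ala): third position 4-fold.
Codon 6 ACC (Thr): third position 4-fold.
Codon 7 AUU (Ile): third position 3-fold.
Four-fold degenerate third positions: 6.

6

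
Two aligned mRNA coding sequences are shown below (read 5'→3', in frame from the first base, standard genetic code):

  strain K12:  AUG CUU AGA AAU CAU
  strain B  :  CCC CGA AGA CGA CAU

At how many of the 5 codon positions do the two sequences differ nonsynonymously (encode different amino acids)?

3

Codon 1: AUG Met / CCC Pro — nonsynonymous.
Codon 2: CUU Leu / CGA Arg — nonsynonymous.
Codon 3: AGA Arg / AGA Arg — identical.
Codon 4: AAU Asn / CGA Arg — nonsynonymous.
Codon 5: CAU His / CAU His — identical.
Nonsynonymous differences: 3.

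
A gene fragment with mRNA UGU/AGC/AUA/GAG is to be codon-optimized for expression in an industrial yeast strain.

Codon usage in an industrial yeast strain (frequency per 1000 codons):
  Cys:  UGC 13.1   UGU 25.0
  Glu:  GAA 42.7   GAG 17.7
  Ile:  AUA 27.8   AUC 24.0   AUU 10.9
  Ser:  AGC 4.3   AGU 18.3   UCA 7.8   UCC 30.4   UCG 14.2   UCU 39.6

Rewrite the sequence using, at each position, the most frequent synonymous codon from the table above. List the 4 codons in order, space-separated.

UGU UCU AUA GAA

Codon 1 (Cys): best is UGU at 25.0.
Codon 2 (Ser): best is UCU at 39.6.
Codon 3 (Ile): best is AUA at 27.8.
Codon 4 (Glu): best is GAA at 42.7.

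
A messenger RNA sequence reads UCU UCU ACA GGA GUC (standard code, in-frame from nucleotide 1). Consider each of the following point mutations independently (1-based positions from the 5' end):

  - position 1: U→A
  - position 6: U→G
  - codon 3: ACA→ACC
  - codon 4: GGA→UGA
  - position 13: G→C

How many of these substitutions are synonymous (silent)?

Codon 1: UCU (Ser) → ACU (Thr) — missense.
Codon 2: UCU (Ser) → UCG (Ser) — synonymous.
Codon 3: ACA (Thr) → ACC (Thr) — synonymous.
Codon 4: GGA (Gly) → UGA (Stop) — nonsense.
Codon 5: GUC (Val) → CUC (Leu) — missense.
Synonymous: 2 of 5.

2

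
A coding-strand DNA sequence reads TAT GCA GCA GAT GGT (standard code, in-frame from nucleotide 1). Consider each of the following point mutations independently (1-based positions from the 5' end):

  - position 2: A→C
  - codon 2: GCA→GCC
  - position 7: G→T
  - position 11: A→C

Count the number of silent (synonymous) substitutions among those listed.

Codon 1: TAT (Tyr) → TCT (Ser) — missense.
Codon 2: GCA (Ala) → GCC (Ala) — synonymous.
Codon 3: GCA (Ala) → TCA (Ser) — missense.
Codon 4: GAT (Asp) → GCT (Ala) — missense.
Synonymous: 1 of 4.

1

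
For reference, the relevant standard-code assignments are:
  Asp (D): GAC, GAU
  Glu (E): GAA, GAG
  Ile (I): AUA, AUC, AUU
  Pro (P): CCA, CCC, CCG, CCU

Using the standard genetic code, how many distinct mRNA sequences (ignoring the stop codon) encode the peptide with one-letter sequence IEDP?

48

Ile: 3 codons.
Glu: 2 codons.
Asp: 2 codons.
Pro: 4 codons.
3 × 2 × 2 × 4 = 48.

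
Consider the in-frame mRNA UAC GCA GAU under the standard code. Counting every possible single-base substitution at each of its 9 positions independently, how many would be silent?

Codon 1 (UAC, Tyr): 1 synonymous substitution.
Codon 2 (GCA, Ala): 3 synonymous substitutions.
Codon 3 (GAU, Asp): 1 synonymous substitution.
Total: 1 + 3 + 1 = 5.

5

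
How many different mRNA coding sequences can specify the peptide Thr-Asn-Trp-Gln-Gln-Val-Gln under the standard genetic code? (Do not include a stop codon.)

256

Thr: 4 codons.
Asn: 2 codons.
Trp: 1 codon.
Gln: 2 codons.
Gln: 2 codons.
Val: 4 codons.
Gln: 2 codons.
4 × 2 × 1 × 2 × 2 × 4 × 2 = 256.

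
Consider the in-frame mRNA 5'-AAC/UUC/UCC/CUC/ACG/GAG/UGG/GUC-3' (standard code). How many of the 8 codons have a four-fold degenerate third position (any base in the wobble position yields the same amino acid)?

Codon 1 AAC (Asn): third position 2-fold.
Codon 2 UUC (Phe): third position 2-fold.
Codon 3 UCC (Ser): third position 4-fold.
Codon 4 CUC (Leu): third position 4-fold.
Codon 5 ACG (Thr): third position 4-fold.
Codon 6 GAG (Glu): third position 2-fold.
Codon 7 UGG (Trp): third position 1-fold.
Codon 8 GUC (Val): third position 4-fold.
Four-fold degenerate third positions: 4.

4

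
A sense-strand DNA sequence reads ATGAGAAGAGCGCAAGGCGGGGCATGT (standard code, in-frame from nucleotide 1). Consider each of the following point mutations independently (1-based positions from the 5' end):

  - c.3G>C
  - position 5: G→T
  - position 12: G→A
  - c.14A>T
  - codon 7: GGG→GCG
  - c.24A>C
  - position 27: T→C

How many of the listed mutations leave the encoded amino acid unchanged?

Codon 1: ATG (Met) → ATC (Ile) — missense.
Codon 2: AGA (Arg) → ATA (Ile) — missense.
Codon 4: GCG (Ala) → GCA (Ala) — synonymous.
Codon 5: CAA (Gln) → CTA (Leu) — missense.
Codon 7: GGG (Gly) → GCG (Ala) — missense.
Codon 8: GCA (Ala) → GCC (Ala) — synonymous.
Codon 9: TGT (Cys) → TGC (Cys) — synonymous.
Synonymous: 3 of 7.

3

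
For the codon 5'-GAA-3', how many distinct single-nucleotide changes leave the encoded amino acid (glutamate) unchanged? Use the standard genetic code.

1

Position 1: none → 0 synonymous.
Position 2: none → 0 synonymous.
Position 3: GAG → 1 synonymous.
Total: 0 + 0 + 1 = 1.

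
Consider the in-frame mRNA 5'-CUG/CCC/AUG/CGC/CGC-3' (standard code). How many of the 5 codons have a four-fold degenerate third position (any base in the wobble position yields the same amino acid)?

Codon 1 CUG (Leu): third position 4-fold.
Codon 2 CCC (Pro): third position 4-fold.
Codon 3 AUG (Met): third position 1-fold.
Codon 4 CGC (Arg): third position 4-fold.
Codon 5 CGC (Arg): third position 4-fold.
Four-fold degenerate third positions: 4.

4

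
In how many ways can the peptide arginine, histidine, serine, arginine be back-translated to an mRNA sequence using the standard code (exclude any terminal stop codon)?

Arg: 6 codons.
His: 2 codons.
Ser: 6 codons.
Arg: 6 codons.
6 × 2 × 6 × 6 = 432.

432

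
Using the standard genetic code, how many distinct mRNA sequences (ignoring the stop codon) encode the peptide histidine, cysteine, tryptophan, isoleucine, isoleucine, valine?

144

His: 2 codons.
Cys: 2 codons.
Trp: 1 codon.
Ile: 3 codons.
Ile: 3 codons.
Val: 4 codons.
2 × 2 × 1 × 3 × 3 × 4 = 144.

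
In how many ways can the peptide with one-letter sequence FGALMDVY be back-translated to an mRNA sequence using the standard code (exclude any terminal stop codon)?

3072

Phe: 2 codons.
Gly: 4 codons.
Ala: 4 codons.
Leu: 6 codons.
Met: 1 codon.
Asp: 2 codons.
Val: 4 codons.
Tyr: 2 codons.
2 × 4 × 4 × 6 × 1 × 2 × 4 × 2 = 3072.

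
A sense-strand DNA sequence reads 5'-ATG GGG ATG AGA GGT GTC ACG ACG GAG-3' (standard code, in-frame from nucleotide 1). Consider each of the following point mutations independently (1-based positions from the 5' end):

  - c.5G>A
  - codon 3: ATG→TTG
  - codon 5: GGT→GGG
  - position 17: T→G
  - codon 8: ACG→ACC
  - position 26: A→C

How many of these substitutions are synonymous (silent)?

2

Codon 2: GGG (Gly) → GAG (Glu) — missense.
Codon 3: ATG (Met) → TTG (Leu) — missense.
Codon 5: GGT (Gly) → GGG (Gly) — synonymous.
Codon 6: GTC (Val) → GGC (Gly) — missense.
Codon 8: ACG (Thr) → ACC (Thr) — synonymous.
Codon 9: GAG (Glu) → GCG (Ala) — missense.
Synonymous: 2 of 6.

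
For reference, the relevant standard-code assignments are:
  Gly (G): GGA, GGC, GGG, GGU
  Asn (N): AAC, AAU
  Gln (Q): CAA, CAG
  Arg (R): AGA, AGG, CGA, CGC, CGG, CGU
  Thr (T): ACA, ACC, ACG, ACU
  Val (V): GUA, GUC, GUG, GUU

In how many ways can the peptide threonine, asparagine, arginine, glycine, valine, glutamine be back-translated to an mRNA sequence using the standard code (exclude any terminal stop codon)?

1536

Thr: 4 codons.
Asn: 2 codons.
Arg: 6 codons.
Gly: 4 codons.
Val: 4 codons.
Gln: 2 codons.
4 × 2 × 6 × 4 × 4 × 2 = 1536.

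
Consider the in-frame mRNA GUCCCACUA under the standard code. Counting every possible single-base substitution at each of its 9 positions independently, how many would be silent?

Codon 1 (GUC, Val): 3 synonymous substitutions.
Codon 2 (CCA, Pro): 3 synonymous substitutions.
Codon 3 (CUA, Leu): 4 synonymous substitutions.
Total: 3 + 3 + 4 = 10.

10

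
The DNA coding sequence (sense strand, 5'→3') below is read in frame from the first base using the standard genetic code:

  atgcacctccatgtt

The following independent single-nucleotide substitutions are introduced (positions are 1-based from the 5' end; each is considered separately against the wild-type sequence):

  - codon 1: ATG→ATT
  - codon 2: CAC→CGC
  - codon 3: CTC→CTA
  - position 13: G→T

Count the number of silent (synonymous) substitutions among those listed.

1

Codon 1: ATG (Met) → ATT (Ile) — missense.
Codon 2: CAC (His) → CGC (Arg) — missense.
Codon 3: CTC (Leu) → CTA (Leu) — synonymous.
Codon 5: GTT (Val) → TTT (Phe) — missense.
Synonymous: 1 of 4.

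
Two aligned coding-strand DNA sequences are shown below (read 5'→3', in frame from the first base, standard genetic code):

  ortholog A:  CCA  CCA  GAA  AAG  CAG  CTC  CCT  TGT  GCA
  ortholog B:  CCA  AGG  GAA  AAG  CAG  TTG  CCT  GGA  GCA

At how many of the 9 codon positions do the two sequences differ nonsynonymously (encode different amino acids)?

Codon 1: CCA Pro / CCA Pro — identical.
Codon 2: CCA Pro / AGG Arg — nonsynonymous.
Codon 3: GAA Glu / GAA Glu — identical.
Codon 4: AAG Lys / AAG Lys — identical.
Codon 5: CAG Gln / CAG Gln — identical.
Codon 6: CTC Leu / TTG Leu — synonymous.
Codon 7: CCT Pro / CCT Pro — identical.
Codon 8: TGT Cys / GGA Gly — nonsynonymous.
Codon 9: GCA Ala / GCA Ala — identical.
Nonsynonymous differences: 2.

2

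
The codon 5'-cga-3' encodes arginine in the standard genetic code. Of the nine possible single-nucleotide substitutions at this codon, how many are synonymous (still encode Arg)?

Position 1: AGA → 1 synonymous.
Position 2: none → 0 synonymous.
Position 3: CGU, CGC, CGG → 3 synonymous.
Total: 1 + 0 + 3 = 4.

4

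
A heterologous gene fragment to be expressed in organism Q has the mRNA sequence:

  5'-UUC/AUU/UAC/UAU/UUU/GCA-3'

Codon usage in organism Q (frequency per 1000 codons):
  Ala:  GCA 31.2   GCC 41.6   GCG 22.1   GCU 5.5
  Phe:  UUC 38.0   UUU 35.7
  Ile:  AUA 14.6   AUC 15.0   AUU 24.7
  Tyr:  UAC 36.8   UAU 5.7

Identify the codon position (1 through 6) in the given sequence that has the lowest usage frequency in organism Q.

4

Codon 1 UUC (Phe): 38.0 per 1000.
Codon 2 AUU (Ile): 24.7 per 1000.
Codon 3 UAC (Tyr): 36.8 per 1000.
Codon 4 UAU (Tyr): 5.7 per 1000.
Codon 5 UUU (Phe): 35.7 per 1000.
Codon 6 GCA (Ala): 31.2 per 1000.
Lowest frequency is 5.7 at codon 4.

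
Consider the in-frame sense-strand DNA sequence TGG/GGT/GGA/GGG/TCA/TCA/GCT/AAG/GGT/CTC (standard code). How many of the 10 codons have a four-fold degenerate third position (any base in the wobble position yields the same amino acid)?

Codon 1 TGG (Trp): third position 1-fold.
Codon 2 GGT (Gly): third position 4-fold.
Codon 3 GGA (Gly): third position 4-fold.
Codon 4 GGG (Gly): third position 4-fold.
Codon 5 TCA (Ser): third position 4-fold.
Codon 6 TCA (Ser): third position 4-fold.
Codon 7 GCT (Ala): third position 4-fold.
Codon 8 AAG (Lys): third position 2-fold.
Codon 9 GGT (Gly): third position 4-fold.
Codon 10 CTC (Leu): third position 4-fold.
Four-fold degenerate third positions: 8.

8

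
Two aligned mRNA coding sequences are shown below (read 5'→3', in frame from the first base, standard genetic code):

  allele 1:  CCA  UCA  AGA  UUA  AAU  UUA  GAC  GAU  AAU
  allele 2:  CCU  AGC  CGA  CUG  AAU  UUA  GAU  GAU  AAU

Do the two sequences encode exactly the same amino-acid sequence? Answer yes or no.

Codon 1: CCA Pro / CCU Pro — synonymous.
Codon 2: UCA Ser / AGC Ser — synonymous.
Codon 3: AGA Arg / CGA Arg — synonymous.
Codon 4: UUA Leu / CUG Leu — synonymous.
Codon 5: AAU Asn / AAU Asn — identical.
Codon 6: UUA Leu / UUA Leu — identical.
Codon 7: GAC Asp / GAU Asp — synonymous.
Codon 8: GAU Asp / GAU Asp — identical.
Codon 9: AAU Asn / AAU Asn — identical.
Nonsynonymous differences: 0 → same protein.

yes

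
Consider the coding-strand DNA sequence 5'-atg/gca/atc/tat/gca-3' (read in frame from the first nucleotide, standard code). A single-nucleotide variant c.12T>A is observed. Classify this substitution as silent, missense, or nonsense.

nonsense

Position 12 falls in codon 4: TAT → Tyr.
After the substitution the codon is TAA → Stop.
The new codon is a stop codon, so this is a nonsense mutation.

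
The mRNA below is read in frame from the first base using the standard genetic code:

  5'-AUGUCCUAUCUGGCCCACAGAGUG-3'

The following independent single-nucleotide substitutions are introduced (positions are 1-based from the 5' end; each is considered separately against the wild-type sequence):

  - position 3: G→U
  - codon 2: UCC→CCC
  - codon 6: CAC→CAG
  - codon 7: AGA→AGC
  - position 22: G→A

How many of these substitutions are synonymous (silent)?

Codon 1: AUG (Met) → AUU (Ile) — missense.
Codon 2: UCC (Ser) → CCC (Pro) — missense.
Codon 6: CAC (His) → CAG (Gln) — missense.
Codon 7: AGA (Arg) → AGC (Ser) — missense.
Codon 8: GUG (Val) → AUG (Met) — missense.
Synonymous: 0 of 5.

0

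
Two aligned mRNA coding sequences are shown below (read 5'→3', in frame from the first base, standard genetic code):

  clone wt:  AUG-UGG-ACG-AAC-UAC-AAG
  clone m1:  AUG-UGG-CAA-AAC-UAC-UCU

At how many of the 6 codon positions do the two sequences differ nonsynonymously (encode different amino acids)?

Codon 1: AUG Met / AUG Met — identical.
Codon 2: UGG Trp / UGG Trp — identical.
Codon 3: ACG Thr / CAA Gln — nonsynonymous.
Codon 4: AAC Asn / AAC Asn — identical.
Codon 5: UAC Tyr / UAC Tyr — identical.
Codon 6: AAG Lys / UCU Ser — nonsynonymous.
Nonsynonymous differences: 2.

2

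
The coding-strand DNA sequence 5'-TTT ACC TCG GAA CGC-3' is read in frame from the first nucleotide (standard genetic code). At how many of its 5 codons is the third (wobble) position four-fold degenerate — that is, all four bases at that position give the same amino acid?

Codon 1 TTT (Phe): third position 2-fold.
Codon 2 ACC (Thr): third position 4-fold.
Codon 3 TCG (Ser): third position 4-fold.
Codon 4 GAA (Glu): third position 2-fold.
Codon 5 CGC (Arg): third position 4-fold.
Four-fold degenerate third positions: 3.

3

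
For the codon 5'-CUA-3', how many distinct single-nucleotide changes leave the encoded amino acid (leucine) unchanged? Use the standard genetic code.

Position 1: UUA → 1 synonymous.
Position 2: none → 0 synonymous.
Position 3: CUU, CUC, CUG → 3 synonymous.
Total: 1 + 0 + 3 = 4.

4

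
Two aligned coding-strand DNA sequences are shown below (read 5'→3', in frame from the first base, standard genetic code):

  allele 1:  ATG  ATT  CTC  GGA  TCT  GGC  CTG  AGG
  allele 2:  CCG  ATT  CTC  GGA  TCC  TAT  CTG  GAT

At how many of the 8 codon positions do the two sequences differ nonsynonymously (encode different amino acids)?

Codon 1: ATG Met / CCG Pro — nonsynonymous.
Codon 2: ATT Ile / ATT Ile — identical.
Codon 3: CTC Leu / CTC Leu — identical.
Codon 4: GGA Gly / GGA Gly — identical.
Codon 5: TCT Ser / TCC Ser — synonymous.
Codon 6: GGC Gly / TAT Tyr — nonsynonymous.
Codon 7: CTG Leu / CTG Leu — identical.
Codon 8: AGG Arg / GAT Asp — nonsynonymous.
Nonsynonymous differences: 3.

3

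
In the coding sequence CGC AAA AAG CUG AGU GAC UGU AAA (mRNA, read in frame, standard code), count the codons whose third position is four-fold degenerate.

2

Codon 1 CGC (Arg): third position 4-fold.
Codon 2 AAA (Lys): third position 2-fold.
Codon 3 AAG (Lys): third position 2-fold.
Codon 4 CUG (Leu): third position 4-fold.
Codon 5 AGU (Ser): third position 2-fold.
Codon 6 GAC (Asp): third position 2-fold.
Codon 7 UGU (Cys): third position 2-fold.
Codon 8 AAA (Lys): third position 2-fold.
Four-fold degenerate third positions: 2.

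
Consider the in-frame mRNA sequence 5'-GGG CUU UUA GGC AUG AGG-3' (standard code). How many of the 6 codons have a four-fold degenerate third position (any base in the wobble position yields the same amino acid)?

Codon 1 GGG (Gly): third position 4-fold.
Codon 2 CUU (Leu): third position 4-fold.
Codon 3 UUA (Leu): third position 2-fold.
Codon 4 GGC (Gly): third position 4-fold.
Codon 5 AUG (Met): third position 1-fold.
Codon 6 AGG (Arg): third position 2-fold.
Four-fold degenerate third positions: 3.

3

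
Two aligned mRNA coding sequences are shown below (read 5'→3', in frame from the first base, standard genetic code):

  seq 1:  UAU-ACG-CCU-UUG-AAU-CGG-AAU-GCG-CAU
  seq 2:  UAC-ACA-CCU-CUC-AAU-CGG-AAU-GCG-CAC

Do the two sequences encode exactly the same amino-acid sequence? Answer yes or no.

Codon 1: UAU Tyr / UAC Tyr — synonymous.
Codon 2: ACG Thr / ACA Thr — synonymous.
Codon 3: CCU Pro / CCU Pro — identical.
Codon 4: UUG Leu / CUC Leu — synonymous.
Codon 5: AAU Asn / AAU Asn — identical.
Codon 6: CGG Arg / CGG Arg — identical.
Codon 7: AAU Asn / AAU Asn — identical.
Codon 8: GCG Ala / GCG Ala — identical.
Codon 9: CAU His / CAC His — synonymous.
Nonsynonymous differences: 0 → same protein.

yes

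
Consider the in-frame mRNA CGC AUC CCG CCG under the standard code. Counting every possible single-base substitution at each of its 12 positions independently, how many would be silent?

Codon 1 (CGC, Arg): 3 synonymous substitutions.
Codon 2 (AUC, Ile): 2 synonymous substitutions.
Codon 3 (CCG, Pro): 3 synonymous substitutions.
Codon 4 (CCG, Pro): 3 synonymous substitutions.
Total: 3 + 2 + 3 + 3 = 11.

11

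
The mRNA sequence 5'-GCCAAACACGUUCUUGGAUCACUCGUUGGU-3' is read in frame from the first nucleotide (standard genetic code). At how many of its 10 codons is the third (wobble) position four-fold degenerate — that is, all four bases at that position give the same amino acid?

8

Codon 1 GCC (Ala): third position 4-fold.
Codon 2 AAA (Lys): third position 2-fold.
Codon 3 CAC (His): third position 2-fold.
Codon 4 GUU (Val): third position 4-fold.
Codon 5 CUU (Leu): third position 4-fold.
Codon 6 GGA (Gly): third position 4-fold.
Codon 7 UCA (Ser): third position 4-fold.
Codon 8 CUC (Leu): third position 4-fold.
Codon 9 GUU (Val): third position 4-fold.
Codon 10 GGU (Gly): third position 4-fold.
Four-fold degenerate third positions: 8.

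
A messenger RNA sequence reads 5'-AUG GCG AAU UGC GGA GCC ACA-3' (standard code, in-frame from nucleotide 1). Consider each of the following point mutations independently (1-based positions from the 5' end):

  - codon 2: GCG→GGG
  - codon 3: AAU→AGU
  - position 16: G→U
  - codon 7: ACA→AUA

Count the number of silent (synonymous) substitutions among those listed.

0

Codon 2: GCG (Ala) → GGG (Gly) — missense.
Codon 3: AAU (Asn) → AGU (Ser) — missense.
Codon 6: GCC (Ala) → UCC (Ser) — missense.
Codon 7: ACA (Thr) → AUA (Ile) — missense.
Synonymous: 0 of 4.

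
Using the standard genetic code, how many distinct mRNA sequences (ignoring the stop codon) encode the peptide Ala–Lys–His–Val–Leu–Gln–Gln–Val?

Ala: 4 codons.
Lys: 2 codons.
His: 2 codons.
Val: 4 codons.
Leu: 6 codons.
Gln: 2 codons.
Gln: 2 codons.
Val: 4 codons.
4 × 2 × 2 × 4 × 6 × 2 × 2 × 4 = 6144.

6144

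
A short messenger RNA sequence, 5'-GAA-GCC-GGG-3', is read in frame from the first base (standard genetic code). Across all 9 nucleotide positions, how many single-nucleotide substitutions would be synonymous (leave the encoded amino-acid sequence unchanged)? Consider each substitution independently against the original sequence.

Codon 1 (GAA, Glu): 1 synonymous substitution.
Codon 2 (GCC, Ala): 3 synonymous substitutions.
Codon 3 (GGG, Gly): 3 synonymous substitutions.
Total: 1 + 3 + 3 = 7.

7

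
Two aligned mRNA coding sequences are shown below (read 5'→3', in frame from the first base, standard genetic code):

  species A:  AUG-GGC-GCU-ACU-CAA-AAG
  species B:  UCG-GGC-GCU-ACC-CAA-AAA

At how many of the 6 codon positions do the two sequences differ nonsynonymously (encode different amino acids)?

1

Codon 1: AUG Met / UCG Ser — nonsynonymous.
Codon 2: GGC Gly / GGC Gly — identical.
Codon 3: GCU Ala / GCU Ala — identical.
Codon 4: ACU Thr / ACC Thr — synonymous.
Codon 5: CAA Gln / CAA Gln — identical.
Codon 6: AAG Lys / AAA Lys — synonymous.
Nonsynonymous differences: 1.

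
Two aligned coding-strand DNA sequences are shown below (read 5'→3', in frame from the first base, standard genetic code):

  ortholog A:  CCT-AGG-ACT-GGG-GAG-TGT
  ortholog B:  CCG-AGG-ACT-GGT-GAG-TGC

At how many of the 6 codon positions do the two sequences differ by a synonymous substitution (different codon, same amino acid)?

Codon 1: CCT Pro / CCG Pro — synonymous.
Codon 2: AGG Arg / AGG Arg — identical.
Codon 3: ACT Thr / ACT Thr — identical.
Codon 4: GGG Gly / GGT Gly — synonymous.
Codon 5: GAG Glu / GAG Glu — identical.
Codon 6: TGT Cys / TGC Cys — synonymous.
Synonymous differences: 3.

3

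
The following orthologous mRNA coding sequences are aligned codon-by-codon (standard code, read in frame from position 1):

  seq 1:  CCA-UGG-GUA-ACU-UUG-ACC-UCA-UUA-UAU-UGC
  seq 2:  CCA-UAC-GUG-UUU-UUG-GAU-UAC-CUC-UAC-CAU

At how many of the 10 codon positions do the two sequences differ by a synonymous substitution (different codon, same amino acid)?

3

Codon 1: CCA Pro / CCA Pro — identical.
Codon 2: UGG Trp / UAC Tyr — nonsynonymous.
Codon 3: GUA Val / GUG Val — synonymous.
Codon 4: ACU Thr / UUU Phe — nonsynonymous.
Codon 5: UUG Leu / UUG Leu — identical.
Codon 6: ACC Thr / GAU Asp — nonsynonymous.
Codon 7: UCA Ser / UAC Tyr — nonsynonymous.
Codon 8: UUA Leu / CUC Leu — synonymous.
Codon 9: UAU Tyr / UAC Tyr — synonymous.
Codon 10: UGC Cys / CAU His — nonsynonymous.
Synonymous differences: 3.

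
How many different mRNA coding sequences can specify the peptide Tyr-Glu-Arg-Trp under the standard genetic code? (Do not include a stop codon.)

24

Tyr: 2 codons.
Glu: 2 codons.
Arg: 6 codons.
Trp: 1 codon.
2 × 2 × 6 × 1 = 24.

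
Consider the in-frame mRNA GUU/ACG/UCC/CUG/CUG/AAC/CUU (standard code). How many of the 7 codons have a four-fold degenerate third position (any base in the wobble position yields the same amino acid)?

Codon 1 GUU (Val): third position 4-fold.
Codon 2 ACG (Thr): third position 4-fold.
Codon 3 UCC (Ser): third position 4-fold.
Codon 4 CUG (Leu): third position 4-fold.
Codon 5 CUG (Leu): third position 4-fold.
Codon 6 AAC (Asn): third position 2-fold.
Codon 7 CUU (Leu): third position 4-fold.
Four-fold degenerate third positions: 6.

6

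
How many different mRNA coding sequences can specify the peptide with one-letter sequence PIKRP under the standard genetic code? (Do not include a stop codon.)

Pro: 4 codons.
Ile: 3 codons.
Lys: 2 codons.
Arg: 6 codons.
Pro: 4 codons.
4 × 3 × 2 × 6 × 4 = 576.

576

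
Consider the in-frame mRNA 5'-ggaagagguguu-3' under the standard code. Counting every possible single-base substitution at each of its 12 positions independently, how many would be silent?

11

Codon 1 (GGA, Gly): 3 synonymous substitutions.
Codon 2 (AGA, Arg): 2 synonymous substitutions.
Codon 3 (GGU, Gly): 3 synonymous substitutions.
Codon 4 (GUU, Val): 3 synonymous substitutions.
Total: 3 + 2 + 3 + 3 = 11.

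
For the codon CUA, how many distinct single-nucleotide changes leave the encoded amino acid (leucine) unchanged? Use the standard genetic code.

4

Position 1: UUA → 1 synonymous.
Position 2: none → 0 synonymous.
Position 3: CUU, CUC, CUG → 3 synonymous.
Total: 1 + 0 + 3 = 4.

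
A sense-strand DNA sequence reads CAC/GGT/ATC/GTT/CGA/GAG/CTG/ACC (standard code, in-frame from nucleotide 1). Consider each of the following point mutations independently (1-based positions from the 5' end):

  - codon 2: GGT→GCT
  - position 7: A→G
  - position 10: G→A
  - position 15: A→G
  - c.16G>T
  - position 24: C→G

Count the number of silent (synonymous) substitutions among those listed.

2

Codon 2: GGT (Gly) → GCT (Ala) — missense.
Codon 3: ATC (Ile) → GTC (Val) — missense.
Codon 4: GTT (Val) → ATT (Ile) — missense.
Codon 5: CGA (Arg) → CGG (Arg) — synonymous.
Codon 6: GAG (Glu) → TAG (Stop) — nonsense.
Codon 8: ACC (Thr) → ACG (Thr) — synonymous.
Synonymous: 2 of 6.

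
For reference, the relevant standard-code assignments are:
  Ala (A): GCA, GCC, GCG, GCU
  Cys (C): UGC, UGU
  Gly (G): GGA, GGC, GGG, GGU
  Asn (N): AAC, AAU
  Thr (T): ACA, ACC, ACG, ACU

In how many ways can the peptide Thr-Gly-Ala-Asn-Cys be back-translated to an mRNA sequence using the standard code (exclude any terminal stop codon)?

256

Thr: 4 codons.
Gly: 4 codons.
Ala: 4 codons.
Asn: 2 codons.
Cys: 2 codons.
4 × 4 × 4 × 2 × 2 = 256.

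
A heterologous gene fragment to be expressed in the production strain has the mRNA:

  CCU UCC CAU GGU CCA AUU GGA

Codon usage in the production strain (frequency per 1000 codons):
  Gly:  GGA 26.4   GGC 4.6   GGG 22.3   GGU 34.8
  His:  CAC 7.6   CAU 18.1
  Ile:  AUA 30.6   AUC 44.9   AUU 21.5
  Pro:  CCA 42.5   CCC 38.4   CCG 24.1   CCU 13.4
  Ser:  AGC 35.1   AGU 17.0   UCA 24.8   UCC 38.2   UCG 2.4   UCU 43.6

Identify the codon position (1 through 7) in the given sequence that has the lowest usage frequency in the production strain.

Codon 1 CCU (Pro): 13.4 per 1000.
Codon 2 UCC (Ser): 38.2 per 1000.
Codon 3 CAU (His): 18.1 per 1000.
Codon 4 GGU (Gly): 34.8 per 1000.
Codon 5 CCA (Pro): 42.5 per 1000.
Codon 6 AUU (Ile): 21.5 per 1000.
Codon 7 GGA (Gly): 26.4 per 1000.
Lowest frequency is 13.4 at codon 1.

1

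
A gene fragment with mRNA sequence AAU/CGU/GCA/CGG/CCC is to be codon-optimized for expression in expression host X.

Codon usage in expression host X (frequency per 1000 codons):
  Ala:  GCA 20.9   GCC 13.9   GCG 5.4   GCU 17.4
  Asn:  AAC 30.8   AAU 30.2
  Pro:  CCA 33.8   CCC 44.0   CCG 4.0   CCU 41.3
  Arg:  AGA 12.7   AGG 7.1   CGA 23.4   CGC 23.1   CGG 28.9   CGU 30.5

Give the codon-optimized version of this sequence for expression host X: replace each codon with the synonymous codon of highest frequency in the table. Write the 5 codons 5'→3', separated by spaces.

Codon 1 (Asn): best is AAC at 30.8.
Codon 2 (Arg): best is CGU at 30.5.
Codon 3 (Ala): best is GCA at 20.9.
Codon 4 (Arg): best is CGU at 30.5.
Codon 5 (Pro): best is CCC at 44.0.

AAC CGU GCA CGU CCC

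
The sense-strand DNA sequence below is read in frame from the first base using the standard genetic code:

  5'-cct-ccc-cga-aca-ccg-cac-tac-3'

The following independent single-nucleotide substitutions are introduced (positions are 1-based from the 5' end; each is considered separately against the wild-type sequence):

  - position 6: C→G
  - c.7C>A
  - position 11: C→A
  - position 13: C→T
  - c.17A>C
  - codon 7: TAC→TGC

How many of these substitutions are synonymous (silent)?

Codon 2: CCC (Pro) → CCG (Pro) — synonymous.
Codon 3: CGA (Arg) → AGA (Arg) — synonymous.
Codon 4: ACA (Thr) → AAA (Lys) — missense.
Codon 5: CCG (Pro) → TCG (Ser) — missense.
Codon 6: CAC (His) → CCC (Pro) — missense.
Codon 7: TAC (Tyr) → TGC (Cys) — missense.
Synonymous: 2 of 6.

2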